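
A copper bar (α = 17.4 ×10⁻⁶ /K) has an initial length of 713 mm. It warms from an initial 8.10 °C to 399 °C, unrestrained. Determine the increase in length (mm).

ΔT = 399 − 8.10 = 390.9 K.
ΔL = α·L₀·ΔT = 17.4×10⁻⁶ × 713 mm × 390.9 K = 4.85 mm.

4.85 mm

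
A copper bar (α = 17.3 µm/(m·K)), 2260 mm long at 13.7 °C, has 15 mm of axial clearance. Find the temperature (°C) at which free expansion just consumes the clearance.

397 °C

α·L₀·ΔT = 15.0 mm ⇒ ΔT = 15.0 / (17.3×10⁻⁶ × 2260.0) = 383.7 K.
T = 13.7 + 383.7 = 397.4 °C.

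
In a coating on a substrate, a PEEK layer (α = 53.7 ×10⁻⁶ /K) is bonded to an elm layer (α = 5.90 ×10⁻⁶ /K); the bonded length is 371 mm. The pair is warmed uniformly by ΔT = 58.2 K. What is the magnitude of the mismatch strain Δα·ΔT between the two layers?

Δα = |53.7 − 5.90|×10⁻⁶/K = 47.8×10⁻⁶/K.
Mismatch strain = Δα·ΔT = 47.8×10⁻⁶ × 58.2 = 2.78×10⁻³.

2.78×10⁻³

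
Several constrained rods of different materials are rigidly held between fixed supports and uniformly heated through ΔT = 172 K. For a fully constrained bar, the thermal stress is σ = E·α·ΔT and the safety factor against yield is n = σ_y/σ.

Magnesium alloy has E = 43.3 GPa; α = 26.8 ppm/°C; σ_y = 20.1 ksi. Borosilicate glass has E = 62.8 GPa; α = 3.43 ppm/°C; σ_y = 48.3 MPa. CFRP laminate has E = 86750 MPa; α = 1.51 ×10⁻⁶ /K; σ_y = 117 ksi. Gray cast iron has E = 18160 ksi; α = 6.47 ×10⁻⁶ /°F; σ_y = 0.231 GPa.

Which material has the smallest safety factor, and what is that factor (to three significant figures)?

Converting E to GPa, α to ×10⁻⁶/K, σ_y to MPa, then σ and n for each:
  magnesium alloy: E = 43.30, α = 26.8, σ_y = 138.6 → σ = 200 MPa, n = 0.694
  borosilicate glass: E = 62.80, α = 3.43, σ_y = 48.30 → σ = 37.0 MPa, n = 1.30
  CFRP laminate: E = 86.75, α = 1.51, σ_y = 806.7 → σ = 22.5 MPa, n = 35.8
  gray cast iron: E = 125.2, α = 11.6, σ_y = 231.0 → σ = 251 MPa, n = 0.921
Magnesium alloy has the lowest safety factor, n = 0.694.

magnesium alloy, n = 0.694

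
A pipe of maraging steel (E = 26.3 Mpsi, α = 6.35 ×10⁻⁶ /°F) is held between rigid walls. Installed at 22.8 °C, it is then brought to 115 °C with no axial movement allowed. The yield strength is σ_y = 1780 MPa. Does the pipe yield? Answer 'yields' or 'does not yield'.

E = 26.3 Mpsi = 181.3 GPa.
α = 6.35×10⁻⁶/°F × 9/5 = 11.4×10⁻⁶/K.
ΔT = 92.20 K. Constrained thermal stress σ = E·α·ΔT = 181.3×10³ MPa × 11.4×10⁻⁶ × 92.20 = 191 MPa (compressive).
Compare to σ_y = 1780 MPa: σ < σ_y, so it does not yield.

does not yield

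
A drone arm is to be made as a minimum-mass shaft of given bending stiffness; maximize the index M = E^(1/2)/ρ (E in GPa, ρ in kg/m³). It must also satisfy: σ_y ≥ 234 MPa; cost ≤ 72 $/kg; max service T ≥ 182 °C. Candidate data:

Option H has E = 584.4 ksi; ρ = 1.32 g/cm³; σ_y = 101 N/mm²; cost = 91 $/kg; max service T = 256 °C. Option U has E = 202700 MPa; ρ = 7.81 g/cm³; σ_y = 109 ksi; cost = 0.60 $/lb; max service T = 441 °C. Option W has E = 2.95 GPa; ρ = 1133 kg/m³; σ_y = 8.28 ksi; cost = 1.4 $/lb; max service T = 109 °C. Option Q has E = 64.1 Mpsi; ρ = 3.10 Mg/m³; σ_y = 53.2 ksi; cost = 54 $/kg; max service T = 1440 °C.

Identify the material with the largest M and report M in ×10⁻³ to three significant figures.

option Q, M = 6.78×10⁻³

Screen on constraints: σ_y ≥ 234 MPa; cost ≤ 72 $/kg; max service T ≥ 182 °C. Survivors: option U, option Q.
In SI units:
  option U: E = 202.7 GPa, ρ = 7810 kg/m³
  option Q: E = 442.0 GPa, ρ = 3100 kg/m³
  option Q: M = 6.78×10⁻³
  option U: M = 1.82×10⁻³
Highest index: option Q.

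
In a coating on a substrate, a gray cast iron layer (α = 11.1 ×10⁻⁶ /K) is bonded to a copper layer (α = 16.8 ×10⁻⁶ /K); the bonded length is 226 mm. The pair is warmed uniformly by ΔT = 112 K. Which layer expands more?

copper

α(gray cast iron) = 11.1×10⁻⁶/K vs α(copper) = 16.8×10⁻⁶/K.
Higher α expands more for the same ΔT: copper.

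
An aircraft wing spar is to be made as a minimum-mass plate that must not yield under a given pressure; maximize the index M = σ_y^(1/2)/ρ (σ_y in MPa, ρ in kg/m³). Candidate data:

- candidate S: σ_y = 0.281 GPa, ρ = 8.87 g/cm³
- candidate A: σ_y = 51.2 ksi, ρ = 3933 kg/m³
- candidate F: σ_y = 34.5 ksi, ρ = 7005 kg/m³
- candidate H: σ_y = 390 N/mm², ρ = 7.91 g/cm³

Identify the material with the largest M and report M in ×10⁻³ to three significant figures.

Putting every candidate on a common basis:
  candidate S: σ_y = 281.0 MPa, ρ = 8870 kg/m³
  candidate A: σ_y = 353.0 MPa, ρ = 3933 kg/m³
  candidate F: σ_y = 237.9 MPa, ρ = 7005 kg/m³
  candidate H: σ_y = 390.0 MPa, ρ = 7910 kg/m³
  candidate A: M = 4.78×10⁻³
  candidate H: M = 2.50×10⁻³
  candidate F: M = 2.20×10⁻³
  candidate S: M = 1.89×10⁻³
The maximum is for candidate A.

candidate A, M = 4.78×10⁻³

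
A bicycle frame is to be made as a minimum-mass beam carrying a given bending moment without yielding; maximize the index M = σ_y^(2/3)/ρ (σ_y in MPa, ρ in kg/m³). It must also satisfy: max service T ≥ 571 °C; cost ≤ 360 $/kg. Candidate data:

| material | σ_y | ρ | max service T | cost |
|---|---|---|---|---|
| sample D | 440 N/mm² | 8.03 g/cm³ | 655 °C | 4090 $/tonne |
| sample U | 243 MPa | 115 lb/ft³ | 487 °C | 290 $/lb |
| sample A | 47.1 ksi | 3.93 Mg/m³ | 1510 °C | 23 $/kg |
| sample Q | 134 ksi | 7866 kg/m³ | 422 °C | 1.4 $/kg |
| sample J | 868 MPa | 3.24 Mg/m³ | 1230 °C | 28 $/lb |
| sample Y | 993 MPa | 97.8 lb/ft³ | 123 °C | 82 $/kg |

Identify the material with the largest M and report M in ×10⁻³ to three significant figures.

Screen on constraints: max service T ≥ 571 °C; cost ≤ 360 $/kg. Survivors: sample D, sample A, sample J.
Convert each candidate to consistent units, then evaluate M:
  sample D: σ_y = 440.0 MPa, ρ = 8030 kg/m³
  sample A: σ_y = 324.7 MPa, ρ = 3930 kg/m³
  sample J: σ_y = 868.0 MPa, ρ = 3240 kg/m³
  sample J: M = 28.1×10⁻³
  sample A: M = 12.0×10⁻³
  sample D: M = 7.20×10⁻³
Highest index: sample J.

sample J, M = 28.1×10⁻³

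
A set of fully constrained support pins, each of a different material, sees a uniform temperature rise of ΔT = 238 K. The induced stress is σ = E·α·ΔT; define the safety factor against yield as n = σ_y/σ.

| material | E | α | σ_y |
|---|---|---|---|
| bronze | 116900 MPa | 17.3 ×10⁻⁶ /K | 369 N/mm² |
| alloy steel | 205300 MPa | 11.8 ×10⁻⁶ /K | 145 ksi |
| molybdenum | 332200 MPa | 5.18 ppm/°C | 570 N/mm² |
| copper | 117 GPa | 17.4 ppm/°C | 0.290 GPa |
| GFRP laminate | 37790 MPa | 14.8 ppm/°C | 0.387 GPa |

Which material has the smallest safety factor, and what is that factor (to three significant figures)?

In consistent units (E in GPa, α in ×10⁻⁶/K, σ_y in MPa):
  bronze: E = 116.9, α = 17.3, σ_y = 369.0 → σ = 481 MPa, n = 0.767
  alloy steel: E = 205.3, α = 11.8, σ_y = 999.7 → σ = 577 MPa, n = 1.73
  molybdenum: E = 332.2, α = 5.18, σ_y = 570.0 → σ = 410 MPa, n = 1.39
  copper: E = 117.0, α = 17.4, σ_y = 290.0 → σ = 485 MPa, n = 0.599
  GFRP laminate: E = 37.79, α = 14.8, σ_y = 387.0 → σ = 133 MPa, n = 2.91
The minimum is copper at n = 0.599.

copper, n = 0.599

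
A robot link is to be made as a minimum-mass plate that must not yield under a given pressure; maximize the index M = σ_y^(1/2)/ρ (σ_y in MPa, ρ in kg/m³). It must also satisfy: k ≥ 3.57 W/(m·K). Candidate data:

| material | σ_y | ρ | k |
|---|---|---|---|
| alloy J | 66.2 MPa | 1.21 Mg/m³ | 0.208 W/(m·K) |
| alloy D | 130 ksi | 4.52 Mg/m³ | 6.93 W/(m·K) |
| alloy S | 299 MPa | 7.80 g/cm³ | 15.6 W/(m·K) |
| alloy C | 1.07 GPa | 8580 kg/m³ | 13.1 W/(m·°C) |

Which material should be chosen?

Screen on constraints: k ≥ 3.57 W/(m·K). Survivors: alloy D, alloy S, alloy C.
Convert each candidate to consistent units, then evaluate M:
  alloy D: σ_y = 896.3 MPa, ρ = 4520 kg/m³
  alloy S: σ_y = 299.0 MPa, ρ = 7800 kg/m³
  alloy C: σ_y = 1070 MPa, ρ = 8580 kg/m³
  alloy D: M = 6.62×10⁻³
  alloy C: M = 3.81×10⁻³
  alloy S: M = 2.22×10⁻³
Highest index: alloy D.

alloy D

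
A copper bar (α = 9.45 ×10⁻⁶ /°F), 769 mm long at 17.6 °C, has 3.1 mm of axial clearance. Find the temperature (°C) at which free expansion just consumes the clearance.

α = 9.45×10⁻⁶/°F × 9/5 = 17.0×10⁻⁶/K.
α·L₀·ΔT = 3.1 mm ⇒ ΔT = 3.1 / (17.0×10⁻⁶ × 769.0) = 237.0 K.
T = 17.6 + 237.0 = 254.6 °C.

255 °C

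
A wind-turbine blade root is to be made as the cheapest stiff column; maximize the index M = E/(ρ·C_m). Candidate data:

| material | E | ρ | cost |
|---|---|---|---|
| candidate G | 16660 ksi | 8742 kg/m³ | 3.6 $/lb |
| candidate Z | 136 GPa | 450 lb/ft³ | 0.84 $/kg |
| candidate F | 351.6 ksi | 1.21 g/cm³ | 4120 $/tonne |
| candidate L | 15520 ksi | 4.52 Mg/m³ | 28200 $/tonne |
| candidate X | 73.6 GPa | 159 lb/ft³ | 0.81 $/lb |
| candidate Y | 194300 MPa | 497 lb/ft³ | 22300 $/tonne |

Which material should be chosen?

candidate Z

Convert each candidate to consistent units, then evaluate M:
  candidate G: E = 114.9 GPa, ρ = 8742 kg/m³, cost = 7.937 $/kg
  candidate Z: E = 136.0 GPa, ρ = 7208 kg/m³, cost = 0.8400 $/kg
  candidate F: E = 2.424 GPa, ρ = 1210 kg/m³, cost = 4.120 $/kg
  candidate L: E = 107.0 GPa, ρ = 4520 kg/m³, cost = 28.20 $/kg
  candidate X: E = 73.60 GPa, ρ = 2547 kg/m³, cost = 1.786 $/kg
  candidate Y: E = 194.3 GPa, ρ = 7961 kg/m³, cost = 22.30 $/kg
  candidate Z: M = 22.5 MN·m per $
  candidate X: M = 16.2 MN·m per $
  candidate G: M = 1.66 MN·m per $
  candidate Y: M = 1.09 MN·m per $
  candidate L: M = 0.840 MN·m per $
  candidate F: M = 0.486 MN·m per $
Candidate Z has the largest M.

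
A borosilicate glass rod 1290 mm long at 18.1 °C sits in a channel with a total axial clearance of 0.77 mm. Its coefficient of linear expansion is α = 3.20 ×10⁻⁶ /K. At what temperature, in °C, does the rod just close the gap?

α·L₀·ΔT = 0.77 mm ⇒ ΔT = 0.77 / (3.20×10⁻⁶ × 1290.0) = 186.5 K.
T = 18.1 + 186.5 = 204.6 °C.

205 °C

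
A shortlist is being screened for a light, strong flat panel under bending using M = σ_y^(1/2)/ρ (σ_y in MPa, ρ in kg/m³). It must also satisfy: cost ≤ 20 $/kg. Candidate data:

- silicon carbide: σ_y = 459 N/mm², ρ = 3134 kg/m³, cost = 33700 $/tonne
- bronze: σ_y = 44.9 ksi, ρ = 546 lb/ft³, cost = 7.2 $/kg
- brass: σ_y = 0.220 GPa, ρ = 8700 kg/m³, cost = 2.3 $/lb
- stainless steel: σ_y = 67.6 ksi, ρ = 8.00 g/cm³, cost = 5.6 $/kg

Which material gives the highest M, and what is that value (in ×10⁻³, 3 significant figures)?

Screen on constraints: cost ≤ 20 $/kg. Survivors: bronze, brass, stainless steel.
In SI units:
  bronze: σ_y = 309.6 MPa, ρ = 8746 kg/m³
  brass: σ_y = 220.0 MPa, ρ = 8700 kg/m³
  stainless steel: σ_y = 466.1 MPa, ρ = 8000 kg/m³
  stainless steel: M = 2.70×10⁻³
  bronze: M = 2.01×10⁻³
  brass: M = 1.70×10⁻³
Highest index: stainless steel.

stainless steel, M = 2.70×10⁻³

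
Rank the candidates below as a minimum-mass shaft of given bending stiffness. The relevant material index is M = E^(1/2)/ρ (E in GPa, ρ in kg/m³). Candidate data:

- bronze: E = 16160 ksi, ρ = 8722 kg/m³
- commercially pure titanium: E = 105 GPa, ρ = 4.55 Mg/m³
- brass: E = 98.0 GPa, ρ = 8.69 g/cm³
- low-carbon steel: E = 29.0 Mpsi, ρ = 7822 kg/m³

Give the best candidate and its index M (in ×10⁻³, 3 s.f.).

commercially pure titanium, M = 2.25×10⁻³

After converting to SI:
  bronze: E = 111.4 GPa, ρ = 8722 kg/m³
  commercially pure titanium: E = 105.0 GPa, ρ = 4550 kg/m³
  brass: E = 98.00 GPa, ρ = 8690 kg/m³
  low-carbon steel: E = 199.9 GPa, ρ = 7822 kg/m³
  commercially pure titanium: M = 2.25×10⁻³
  low-carbon steel: M = 1.81×10⁻³
  bronze: M = 1.21×10⁻³
  brass: M = 1.14×10⁻³
Commercially pure titanium has the largest M.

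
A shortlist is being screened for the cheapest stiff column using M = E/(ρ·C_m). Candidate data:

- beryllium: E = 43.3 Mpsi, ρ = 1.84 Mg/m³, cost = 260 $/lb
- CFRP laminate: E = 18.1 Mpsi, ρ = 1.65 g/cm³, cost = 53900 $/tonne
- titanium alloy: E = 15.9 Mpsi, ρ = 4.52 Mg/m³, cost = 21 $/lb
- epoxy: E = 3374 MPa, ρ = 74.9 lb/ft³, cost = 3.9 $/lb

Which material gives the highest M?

CFRP laminate

Normalizing units and computing the index:
  beryllium: E = 298.5 GPa, ρ = 1840 kg/m³, cost = 573.2 $/kg
  CFRP laminate: E = 124.8 GPa, ρ = 1650 kg/m³, cost = 53.90 $/kg
  titanium alloy: E = 109.6 GPa, ρ = 4520 kg/m³, cost = 46.30 $/kg
  epoxy: E = 3.374 GPa, ρ = 1200 kg/m³, cost = 8.598 $/kg
  CFRP laminate: M = 1.40 MN·m per $
  titanium alloy: M = 0.524 MN·m per $
  epoxy: M = 0.327 MN·m per $
  beryllium: M = 0.283 MN·m per $
CFRP laminate has the largest M.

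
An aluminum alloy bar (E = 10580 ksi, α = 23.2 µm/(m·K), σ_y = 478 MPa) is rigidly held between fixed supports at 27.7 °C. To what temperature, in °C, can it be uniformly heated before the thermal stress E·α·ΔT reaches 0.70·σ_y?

E = 10580 ksi = 72.95 GPa.
E·α·ΔT = 334.6 MPa ⇒ ΔT = 334.6 / (72.95×10³ × 23.2×10⁻⁶) = 197.7 K.
T = 27.7 + 197.7 = 225.4 °C.

225 °C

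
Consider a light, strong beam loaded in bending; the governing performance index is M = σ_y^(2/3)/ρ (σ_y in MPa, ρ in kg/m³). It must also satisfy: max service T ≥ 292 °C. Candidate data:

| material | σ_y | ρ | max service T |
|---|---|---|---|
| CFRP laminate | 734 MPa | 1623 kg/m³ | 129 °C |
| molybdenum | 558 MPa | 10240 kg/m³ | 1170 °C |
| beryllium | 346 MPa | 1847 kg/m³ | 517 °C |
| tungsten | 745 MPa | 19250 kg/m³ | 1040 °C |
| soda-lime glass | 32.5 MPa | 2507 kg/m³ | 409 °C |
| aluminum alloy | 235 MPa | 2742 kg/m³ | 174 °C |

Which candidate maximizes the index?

beryllium

Screen on constraints: max service T ≥ 292 °C. Survivors: molybdenum, beryllium, tungsten, soda-lime glass.
Per-candidate index values:
  beryllium: M = 26.7×10⁻³
  molybdenum: M = 6.62×10⁻³
  tungsten: M = 4.27×10⁻³
  soda-lime glass: M = 4.06×10⁻³
The maximum is for beryllium.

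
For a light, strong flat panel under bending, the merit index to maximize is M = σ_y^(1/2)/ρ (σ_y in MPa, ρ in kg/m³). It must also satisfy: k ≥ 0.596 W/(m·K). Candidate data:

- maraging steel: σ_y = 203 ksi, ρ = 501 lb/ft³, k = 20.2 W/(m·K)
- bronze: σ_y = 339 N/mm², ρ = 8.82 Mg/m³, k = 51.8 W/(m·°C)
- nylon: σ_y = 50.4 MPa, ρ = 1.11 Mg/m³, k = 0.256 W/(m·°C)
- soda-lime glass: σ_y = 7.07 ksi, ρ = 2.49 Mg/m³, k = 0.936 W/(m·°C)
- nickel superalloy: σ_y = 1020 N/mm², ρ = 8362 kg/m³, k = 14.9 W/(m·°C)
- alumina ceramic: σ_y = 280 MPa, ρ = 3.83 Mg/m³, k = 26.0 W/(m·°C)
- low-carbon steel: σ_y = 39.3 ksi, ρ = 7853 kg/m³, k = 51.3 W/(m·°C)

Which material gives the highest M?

maraging steel

Screen on constraints: k ≥ 0.596 W/(m·K). Survivors: maraging steel, bronze, soda-lime glass, nickel superalloy, alumina ceramic, low-carbon steel.
Convert each candidate to consistent units, then evaluate M:
  maraging steel: σ_y = 1400 MPa, ρ = 8025 kg/m³
  bronze: σ_y = 339.0 MPa, ρ = 8820 kg/m³
  soda-lime glass: σ_y = 48.75 MPa, ρ = 2490 kg/m³
  nickel superalloy: σ_y = 1020 MPa, ρ = 8362 kg/m³
  alumina ceramic: σ_y = 280.0 MPa, ρ = 3830 kg/m³
  low-carbon steel: σ_y = 271.0 MPa, ρ = 7853 kg/m³
  maraging steel: M = 4.66×10⁻³
  alumina ceramic: M = 4.37×10⁻³
  nickel superalloy: M = 3.82×10⁻³
  soda-lime glass: M = 2.80×10⁻³
  low-carbon steel: M = 2.10×10⁻³
  bronze: M = 2.09×10⁻³
Maraging steel has the largest M.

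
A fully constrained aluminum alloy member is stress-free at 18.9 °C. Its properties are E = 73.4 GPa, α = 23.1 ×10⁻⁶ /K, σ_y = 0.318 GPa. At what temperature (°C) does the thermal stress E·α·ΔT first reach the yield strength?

206 °C

σ_y = 0.318 GPa = 318.0 MPa.
E·α·ΔT = 318.0 MPa ⇒ ΔT = 318.0 / (73.40×10³ × 23.1×10⁻⁶) = 187.6 K.
T = 18.9 + 187.6 = 206.5 °C.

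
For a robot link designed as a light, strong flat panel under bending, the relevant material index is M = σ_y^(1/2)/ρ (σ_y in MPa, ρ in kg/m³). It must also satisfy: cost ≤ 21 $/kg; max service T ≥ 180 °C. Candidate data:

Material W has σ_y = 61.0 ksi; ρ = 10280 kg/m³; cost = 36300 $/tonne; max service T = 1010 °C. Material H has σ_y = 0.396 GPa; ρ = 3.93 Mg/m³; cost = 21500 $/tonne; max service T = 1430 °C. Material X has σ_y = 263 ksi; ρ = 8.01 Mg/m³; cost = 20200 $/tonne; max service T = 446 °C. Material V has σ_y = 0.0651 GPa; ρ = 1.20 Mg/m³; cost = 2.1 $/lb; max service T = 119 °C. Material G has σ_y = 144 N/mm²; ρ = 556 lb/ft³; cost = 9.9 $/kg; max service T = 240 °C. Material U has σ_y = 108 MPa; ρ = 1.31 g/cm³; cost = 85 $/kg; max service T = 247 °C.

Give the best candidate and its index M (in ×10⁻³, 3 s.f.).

Screen on constraints: cost ≤ 21 $/kg; max service T ≥ 180 °C. Survivors: material X, material G.
Normalizing units and computing the index:
  material X: σ_y = 1813 MPa, ρ = 8010 kg/m³
  material G: σ_y = 144.0 MPa, ρ = 8906 kg/m³
  material X: M = 5.32×10⁻³
  material G: M = 1.35×10⁻³
Material X ranks first.

material X, M = 5.32×10⁻³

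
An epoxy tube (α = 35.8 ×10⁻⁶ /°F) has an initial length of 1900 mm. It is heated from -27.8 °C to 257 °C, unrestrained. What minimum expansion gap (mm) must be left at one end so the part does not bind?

Convert α: 35.8×10⁻⁶/°F × (9/5) = 64.4×10⁻⁶/K.
ΔT = 257 − (-27.8) = 284.8 K.
ΔL = α·L₀·ΔT = 64.4×10⁻⁶ × 1900 mm × 284.8 K = 34.9 mm.

34.9 mm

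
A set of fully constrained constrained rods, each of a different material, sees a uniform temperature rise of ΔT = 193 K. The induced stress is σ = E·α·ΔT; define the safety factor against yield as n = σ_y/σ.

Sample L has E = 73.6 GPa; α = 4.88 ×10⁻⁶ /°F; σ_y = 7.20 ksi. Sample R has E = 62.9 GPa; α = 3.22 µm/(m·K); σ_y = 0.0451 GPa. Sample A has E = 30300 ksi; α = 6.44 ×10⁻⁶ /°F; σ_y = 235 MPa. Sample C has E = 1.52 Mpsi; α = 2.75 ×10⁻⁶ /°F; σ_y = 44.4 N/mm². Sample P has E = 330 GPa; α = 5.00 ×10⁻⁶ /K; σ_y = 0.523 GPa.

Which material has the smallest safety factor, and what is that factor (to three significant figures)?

sample L, n = 0.398

Converting E to GPa, α to ×10⁻⁶/K, σ_y to MPa, then σ and n for each:
  sample L: E = 73.60, α = 8.78, σ_y = 49.64 → σ = 125 MPa, n = 0.398
  sample R: E = 62.90, α = 3.22, σ_y = 45.10 → σ = 39.1 MPa, n = 1.15
  sample A: E = 208.9, α = 11.6, σ_y = 235.0 → σ = 467 MPa, n = 0.503
  sample C: E = 10.48, α = 4.95, σ_y = 44.40 → σ = 10.0 MPa, n = 4.43
  sample P: E = 330.0, α = 5.00, σ_y = 523.0 → σ = 318 MPa, n = 1.64
The minimum is sample L at n = 0.398.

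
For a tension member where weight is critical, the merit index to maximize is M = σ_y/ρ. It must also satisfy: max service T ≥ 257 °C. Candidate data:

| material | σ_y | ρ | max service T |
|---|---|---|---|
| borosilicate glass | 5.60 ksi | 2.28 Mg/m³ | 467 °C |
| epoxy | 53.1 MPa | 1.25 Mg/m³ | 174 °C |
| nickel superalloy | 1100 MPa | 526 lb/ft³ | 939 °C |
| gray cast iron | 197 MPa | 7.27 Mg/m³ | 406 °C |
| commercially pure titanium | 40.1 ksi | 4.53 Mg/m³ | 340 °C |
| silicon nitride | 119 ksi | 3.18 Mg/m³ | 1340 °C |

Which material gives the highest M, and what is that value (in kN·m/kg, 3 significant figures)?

Screen on constraints: max service T ≥ 257 °C. Survivors: borosilicate glass, nickel superalloy, gray cast iron, commercially pure titanium, silicon nitride.
Putting every candidate on a common basis:
  borosilicate glass: σ_y = 38.61 MPa, ρ = 2280 kg/m³
  nickel superalloy: σ_y = 1100 MPa, ρ = 8426 kg/m³
  gray cast iron: σ_y = 197.0 MPa, ρ = 7270 kg/m³
  commercially pure titanium: σ_y = 276.5 MPa, ρ = 4530 kg/m³
  silicon nitride: σ_y = 820.5 MPa, ρ = 3180 kg/m³
  silicon nitride: M = 258 kN·m/kg
  nickel superalloy: M = 131 kN·m/kg
  commercially pure titanium: M = 61.0 kN·m/kg
  gray cast iron: M = 27.1 kN·m/kg
  borosilicate glass: M = 16.9 kN·m/kg
Silicon nitride has the largest M.

silicon nitride, M = 258 kN·m/kg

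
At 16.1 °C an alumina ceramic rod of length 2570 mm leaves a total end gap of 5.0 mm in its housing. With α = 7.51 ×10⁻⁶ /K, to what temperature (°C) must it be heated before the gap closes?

α·L₀·ΔT = 5.0 mm ⇒ ΔT = 5.0 / (7.51×10⁻⁶ × 2570.0) = 259.1 K.
T = 16.1 + 259.1 = 275.2 °C.

275 °C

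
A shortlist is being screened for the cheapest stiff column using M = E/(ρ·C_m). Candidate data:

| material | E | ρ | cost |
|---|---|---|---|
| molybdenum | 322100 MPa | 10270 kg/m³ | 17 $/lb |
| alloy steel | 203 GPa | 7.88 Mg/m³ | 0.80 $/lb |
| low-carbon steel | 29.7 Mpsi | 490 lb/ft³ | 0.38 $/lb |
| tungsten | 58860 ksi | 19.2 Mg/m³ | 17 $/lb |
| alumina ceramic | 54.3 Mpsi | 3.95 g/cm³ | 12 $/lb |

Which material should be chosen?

Putting every candidate on a common basis:
  molybdenum: E = 322.1 GPa, ρ = 10270 kg/m³, cost = 37.48 $/kg
  alloy steel: E = 203.0 GPa, ρ = 7880 kg/m³, cost = 1.764 $/kg
  low-carbon steel: E = 204.8 GPa, ρ = 7849 kg/m³, cost = 0.8377 $/kg
  tungsten: E = 405.8 GPa, ρ = 19200 kg/m³, cost = 37.48 $/kg
  alumina ceramic: E = 374.4 GPa, ρ = 3950 kg/m³, cost = 26.46 $/kg
  low-carbon steel: M = 31.1 MN·m per $
  alloy steel: M = 14.6 MN·m per $
  alumina ceramic: M = 3.58 MN·m per $
  molybdenum: M = 0.837 MN·m per $
  tungsten: M = 0.564 MN·m per $
Low-carbon steel has the largest M.

low-carbon steel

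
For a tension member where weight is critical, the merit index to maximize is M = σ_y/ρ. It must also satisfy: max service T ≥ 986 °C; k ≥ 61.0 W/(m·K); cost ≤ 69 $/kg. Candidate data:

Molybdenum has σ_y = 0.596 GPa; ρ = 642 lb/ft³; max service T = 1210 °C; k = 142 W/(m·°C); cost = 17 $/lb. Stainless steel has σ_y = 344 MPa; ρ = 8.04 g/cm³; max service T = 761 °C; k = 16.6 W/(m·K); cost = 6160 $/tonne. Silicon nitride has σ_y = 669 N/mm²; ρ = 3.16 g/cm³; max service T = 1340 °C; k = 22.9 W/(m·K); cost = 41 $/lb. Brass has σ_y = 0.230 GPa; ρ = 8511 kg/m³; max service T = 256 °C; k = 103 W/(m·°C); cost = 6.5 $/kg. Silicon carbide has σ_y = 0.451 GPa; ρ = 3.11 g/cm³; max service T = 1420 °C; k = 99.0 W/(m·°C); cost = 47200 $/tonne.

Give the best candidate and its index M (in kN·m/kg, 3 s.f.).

Screen on constraints: max service T ≥ 986 °C; k ≥ 61.0 W/(m·K); cost ≤ 69 $/kg. Survivors: molybdenum, silicon carbide.
Normalizing units and computing the index:
  molybdenum: σ_y = 596.0 MPa, ρ = 10280 kg/m³
  silicon carbide: σ_y = 451.0 MPa, ρ = 3110 kg/m³
  silicon carbide: M = 145 kN·m/kg
  molybdenum: M = 58.0 kN·m/kg
Silicon carbide ranks first.

silicon carbide, M = 145 kN·m/kg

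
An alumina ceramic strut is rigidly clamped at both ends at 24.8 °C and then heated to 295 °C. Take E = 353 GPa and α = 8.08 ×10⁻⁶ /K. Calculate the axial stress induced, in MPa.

771 MPa

ΔT = 270.2 K. Constrained thermal stress σ = E·α·ΔT = 353.0×10³ MPa × 8.08×10⁻⁶ × 270.2 = 771 MPa (compressive).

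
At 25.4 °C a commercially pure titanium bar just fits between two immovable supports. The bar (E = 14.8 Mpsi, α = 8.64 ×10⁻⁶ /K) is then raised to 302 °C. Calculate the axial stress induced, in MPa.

244 MPa

E = 14.8 Mpsi = 102.0 GPa.
ΔT = 276.6 K. Constrained thermal stress σ = E·α·ΔT = 102.0×10³ MPa × 8.64×10⁻⁶ × 276.6 = 244 MPa (compressive).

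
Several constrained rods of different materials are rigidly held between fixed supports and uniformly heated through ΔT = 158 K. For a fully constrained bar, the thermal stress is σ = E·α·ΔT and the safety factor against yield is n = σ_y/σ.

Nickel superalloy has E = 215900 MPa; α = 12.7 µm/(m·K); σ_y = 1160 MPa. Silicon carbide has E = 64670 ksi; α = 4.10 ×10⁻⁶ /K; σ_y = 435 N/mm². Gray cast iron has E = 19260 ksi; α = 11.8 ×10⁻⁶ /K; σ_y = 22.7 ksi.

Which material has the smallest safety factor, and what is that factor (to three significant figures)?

Per material, after unit conversion:
  nickel superalloy: E = 215.9, α = 12.7, σ_y = 1160 → σ = 433 MPa, n = 2.68
  silicon carbide: E = 445.9, α = 4.10, σ_y = 435.0 → σ = 289 MPa, n = 1.51
  gray cast iron: E = 132.8, α = 11.8, σ_y = 156.5 → σ = 248 MPa, n = 0.632
Smallest n: gray cast iron with n = 0.632.

gray cast iron, n = 0.632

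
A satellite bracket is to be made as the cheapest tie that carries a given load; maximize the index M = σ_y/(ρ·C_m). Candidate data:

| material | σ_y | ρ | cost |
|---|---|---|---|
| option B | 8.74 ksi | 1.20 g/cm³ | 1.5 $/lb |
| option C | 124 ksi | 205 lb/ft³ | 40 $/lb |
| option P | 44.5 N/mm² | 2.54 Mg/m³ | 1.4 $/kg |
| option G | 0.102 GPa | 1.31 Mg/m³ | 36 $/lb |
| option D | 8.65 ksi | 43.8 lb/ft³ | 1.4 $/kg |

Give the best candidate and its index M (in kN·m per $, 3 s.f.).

option D, M = 60.7 kN·m per $

In SI units:
  option B: σ_y = 60.26 MPa, ρ = 1200 kg/m³, cost = 3.307 $/kg
  option C: σ_y = 855.0 MPa, ρ = 3284 kg/m³, cost = 88.18 $/kg
  option P: σ_y = 44.50 MPa, ρ = 2540 kg/m³, cost = 1.400 $/kg
  option G: σ_y = 102.0 MPa, ρ = 1310 kg/m³, cost = 79.37 $/kg
  option D: σ_y = 59.64 MPa, ρ = 701.6 kg/m³, cost = 1.400 $/kg
  option D: M = 60.7 kN·m per $
  option B: M = 15.2 kN·m per $
  option P: M = 12.5 kN·m per $
  option C: M = 2.95 kN·m per $
  option G: M = 0.981 kN·m per $
Option D has the largest M.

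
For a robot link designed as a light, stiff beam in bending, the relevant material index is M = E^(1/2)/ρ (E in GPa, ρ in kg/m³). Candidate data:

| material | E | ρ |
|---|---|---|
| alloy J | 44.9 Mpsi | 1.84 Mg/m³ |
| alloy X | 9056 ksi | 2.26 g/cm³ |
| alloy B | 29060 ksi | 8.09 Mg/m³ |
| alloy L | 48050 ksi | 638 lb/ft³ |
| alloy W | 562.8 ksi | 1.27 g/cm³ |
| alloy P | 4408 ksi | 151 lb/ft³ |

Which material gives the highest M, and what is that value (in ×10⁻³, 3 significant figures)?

alloy J, M = 9.56×10⁻³

Convert each candidate to consistent units, then evaluate M:
  alloy J: E = 309.6 GPa, ρ = 1840 kg/m³
  alloy X: E = 62.44 GPa, ρ = 2260 kg/m³
  alloy B: E = 200.4 GPa, ρ = 8090 kg/m³
  alloy L: E = 331.3 GPa, ρ = 10220 kg/m³
  alloy W: E = 3.880 GPa, ρ = 1270 kg/m³
  alloy P: E = 30.39 GPa, ρ = 2419 kg/m³
  alloy J: M = 9.56×10⁻³
  alloy X: M = 3.50×10⁻³
  alloy P: M = 2.28×10⁻³
  alloy L: M = 1.78×10⁻³
  alloy B: M = 1.75×10⁻³
  alloy W: M = 1.55×10⁻³
Alloy J has the largest M.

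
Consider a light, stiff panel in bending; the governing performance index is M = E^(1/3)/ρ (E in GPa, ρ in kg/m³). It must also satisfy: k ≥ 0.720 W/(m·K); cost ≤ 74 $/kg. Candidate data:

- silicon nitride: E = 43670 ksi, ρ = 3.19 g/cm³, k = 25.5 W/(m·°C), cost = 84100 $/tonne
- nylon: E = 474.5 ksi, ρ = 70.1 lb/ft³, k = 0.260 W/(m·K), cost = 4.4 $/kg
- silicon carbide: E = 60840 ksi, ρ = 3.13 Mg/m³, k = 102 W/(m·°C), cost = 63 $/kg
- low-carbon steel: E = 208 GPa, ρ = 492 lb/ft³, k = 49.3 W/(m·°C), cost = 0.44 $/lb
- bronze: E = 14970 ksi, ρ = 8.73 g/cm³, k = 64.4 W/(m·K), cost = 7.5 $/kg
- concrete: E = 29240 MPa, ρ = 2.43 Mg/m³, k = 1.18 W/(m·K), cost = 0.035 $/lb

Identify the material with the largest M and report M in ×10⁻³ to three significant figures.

silicon carbide, M = 2.39×10⁻³

Screen on constraints: k ≥ 0.720 W/(m·K); cost ≤ 74 $/kg. Survivors: silicon carbide, low-carbon steel, bronze, concrete.
Putting every candidate on a common basis:
  silicon carbide: E = 419.5 GPa, ρ = 3130 kg/m³
  low-carbon steel: E = 208.0 GPa, ρ = 7881 kg/m³
  bronze: E = 103.2 GPa, ρ = 8730 kg/m³
  concrete: E = 29.24 GPa, ρ = 2430 kg/m³
  silicon carbide: M = 2.39×10⁻³
  concrete: M = 1.27×10⁻³
  low-carbon steel: M = 0.752×10⁻³
  bronze: M = 0.537×10⁻³
The maximum is for silicon carbide.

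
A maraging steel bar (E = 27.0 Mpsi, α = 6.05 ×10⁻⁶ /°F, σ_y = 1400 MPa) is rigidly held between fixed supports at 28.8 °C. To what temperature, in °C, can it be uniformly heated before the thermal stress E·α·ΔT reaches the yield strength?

719 °C

E = 27.0 Mpsi = 186.2 GPa.
α = 6.05×10⁻⁶/°F × 9/5 = 10.9×10⁻⁶/K.
E·α·ΔT = 1400 MPa ⇒ ΔT = 1400 / (186.2×10³ × 10.9×10⁻⁶) = 690.6 K.
T = 28.8 + 690.6 = 719.4 °C.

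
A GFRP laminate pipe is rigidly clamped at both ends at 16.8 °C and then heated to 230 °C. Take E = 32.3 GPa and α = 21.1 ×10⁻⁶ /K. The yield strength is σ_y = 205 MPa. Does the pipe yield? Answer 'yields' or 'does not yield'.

ΔT = 213.2 K. Constrained thermal stress σ = E·α·ΔT = 32.30×10³ MPa × 21.1×10⁻⁶ × 213.2 = 145 MPa (compressive).
Compare to σ_y = 205 MPa: σ < σ_y, so it does not yield.

does not yield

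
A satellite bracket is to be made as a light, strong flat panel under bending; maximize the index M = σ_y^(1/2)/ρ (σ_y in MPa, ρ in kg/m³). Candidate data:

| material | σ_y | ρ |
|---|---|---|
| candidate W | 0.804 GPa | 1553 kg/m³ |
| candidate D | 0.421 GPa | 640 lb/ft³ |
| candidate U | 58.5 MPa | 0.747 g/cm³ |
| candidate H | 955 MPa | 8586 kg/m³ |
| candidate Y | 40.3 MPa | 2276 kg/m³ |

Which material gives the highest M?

candidate W

Convert each candidate to consistent units, then evaluate M:
  candidate W: σ_y = 804.0 MPa, ρ = 1553 kg/m³
  candidate D: σ_y = 421.0 MPa, ρ = 10250 kg/m³
  candidate U: σ_y = 58.50 MPa, ρ = 747.0 kg/m³
  candidate H: σ_y = 955.0 MPa, ρ = 8586 kg/m³
  candidate Y: σ_y = 40.30 MPa, ρ = 2276 kg/m³
  candidate W: M = 18.3×10⁻³
  candidate U: M = 10.2×10⁻³
  candidate H: M = 3.60×10⁻³
  candidate Y: M = 2.79×10⁻³
  candidate D: M = 2.00×10⁻³
Candidate W ranks first.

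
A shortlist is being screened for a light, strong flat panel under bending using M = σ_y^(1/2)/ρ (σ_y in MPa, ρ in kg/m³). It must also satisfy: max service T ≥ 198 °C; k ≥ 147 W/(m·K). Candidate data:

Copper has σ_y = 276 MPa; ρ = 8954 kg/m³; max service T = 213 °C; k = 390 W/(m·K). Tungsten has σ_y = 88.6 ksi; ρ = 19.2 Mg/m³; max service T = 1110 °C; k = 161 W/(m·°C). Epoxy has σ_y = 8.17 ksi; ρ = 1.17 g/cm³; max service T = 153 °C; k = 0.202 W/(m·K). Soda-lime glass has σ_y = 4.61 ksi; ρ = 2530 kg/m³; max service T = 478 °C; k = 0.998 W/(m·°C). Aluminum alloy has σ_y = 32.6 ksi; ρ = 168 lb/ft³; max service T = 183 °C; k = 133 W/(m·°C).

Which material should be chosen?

copper

Screen on constraints: max service T ≥ 198 °C; k ≥ 147 W/(m·K). Survivors: copper, tungsten.
Putting every candidate on a common basis:
  copper: σ_y = 276.0 MPa, ρ = 8954 kg/m³
  tungsten: σ_y = 610.9 MPa, ρ = 19200 kg/m³
  copper: M = 1.86×10⁻³
  tungsten: M = 1.29×10⁻³
Highest index: copper.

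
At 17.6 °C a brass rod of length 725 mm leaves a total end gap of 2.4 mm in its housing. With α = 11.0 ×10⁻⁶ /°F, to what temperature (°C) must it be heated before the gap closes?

α = 11.0×10⁻⁶/°F × 9/5 = 19.8×10⁻⁶/K.
α·L₀·ΔT = 2.4 mm ⇒ ΔT = 2.4 / (19.8×10⁻⁶ × 725.0) = 167.2 K.
T = 17.6 + 167.2 = 184.8 °C.

185 °C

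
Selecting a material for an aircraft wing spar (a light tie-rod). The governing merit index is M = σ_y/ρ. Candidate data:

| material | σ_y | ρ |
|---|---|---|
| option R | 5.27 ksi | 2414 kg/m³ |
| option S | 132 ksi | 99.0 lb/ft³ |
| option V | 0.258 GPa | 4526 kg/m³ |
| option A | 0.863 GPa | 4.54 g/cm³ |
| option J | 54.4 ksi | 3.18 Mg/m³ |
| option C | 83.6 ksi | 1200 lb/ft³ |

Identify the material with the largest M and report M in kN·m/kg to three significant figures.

After converting to SI:
  option R: σ_y = 36.34 MPa, ρ = 2414 kg/m³
  option S: σ_y = 910.1 MPa, ρ = 1586 kg/m³
  option V: σ_y = 258.0 MPa, ρ = 4526 kg/m³
  option A: σ_y = 863.0 MPa, ρ = 4540 kg/m³
  option J: σ_y = 375.1 MPa, ρ = 3180 kg/m³
  option C: σ_y = 576.4 MPa, ρ = 19220 kg/m³
  option S: M = 574 kN·m/kg
  option A: M = 190 kN·m/kg
  option J: M = 118 kN·m/kg
  option V: M = 57.0 kN·m/kg
  option C: M = 30.0 kN·m/kg
  option R: M = 15.1 kN·m/kg
Highest index: option S.

option S, M = 574 kN·m/kg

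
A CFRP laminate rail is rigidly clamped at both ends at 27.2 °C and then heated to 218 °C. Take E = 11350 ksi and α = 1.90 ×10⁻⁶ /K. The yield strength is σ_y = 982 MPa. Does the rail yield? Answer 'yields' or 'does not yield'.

does not yield

E = 11350 ksi = 78.26 GPa.
ΔT = 190.8 K. Constrained thermal stress σ = E·α·ΔT = 78.26×10³ MPa × 1.90×10⁻⁶ × 190.8 = 28.4 MPa (compressive).
Compare to σ_y = 982 MPa: σ < σ_y, so it does not yield.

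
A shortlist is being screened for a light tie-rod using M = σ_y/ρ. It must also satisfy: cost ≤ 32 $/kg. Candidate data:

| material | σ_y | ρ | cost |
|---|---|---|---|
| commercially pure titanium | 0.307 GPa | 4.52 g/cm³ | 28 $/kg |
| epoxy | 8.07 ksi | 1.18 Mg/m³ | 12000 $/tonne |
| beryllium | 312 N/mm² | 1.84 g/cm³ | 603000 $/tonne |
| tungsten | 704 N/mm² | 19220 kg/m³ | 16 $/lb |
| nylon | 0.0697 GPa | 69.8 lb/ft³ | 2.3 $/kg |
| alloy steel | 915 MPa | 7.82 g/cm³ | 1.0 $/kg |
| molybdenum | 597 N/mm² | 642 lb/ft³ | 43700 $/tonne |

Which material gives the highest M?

alloy steel

Screen on constraints: cost ≤ 32 $/kg. Survivors: commercially pure titanium, epoxy, nylon, alloy steel.
After converting to SI:
  commercially pure titanium: σ_y = 307.0 MPa, ρ = 4520 kg/m³
  epoxy: σ_y = 55.64 MPa, ρ = 1180 kg/m³
  nylon: σ_y = 69.70 MPa, ρ = 1118 kg/m³
  alloy steel: σ_y = 915.0 MPa, ρ = 7820 kg/m³
  alloy steel: M = 117 kN·m/kg
  commercially pure titanium: M = 67.9 kN·m/kg
  nylon: M = 62.3 kN·m/kg
  epoxy: M = 47.2 kN·m/kg
The maximum is for alloy steel.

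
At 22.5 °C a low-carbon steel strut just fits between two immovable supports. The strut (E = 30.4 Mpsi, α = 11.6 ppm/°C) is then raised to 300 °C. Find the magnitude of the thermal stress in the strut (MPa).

E = 30.4 Mpsi = 209.6 GPa.
ΔT = 277.5 K. Constrained thermal stress σ = E·α·ΔT = 209.6×10³ MPa × 11.6×10⁻⁶ × 277.5 = 675 MPa (compressive).

675 MPa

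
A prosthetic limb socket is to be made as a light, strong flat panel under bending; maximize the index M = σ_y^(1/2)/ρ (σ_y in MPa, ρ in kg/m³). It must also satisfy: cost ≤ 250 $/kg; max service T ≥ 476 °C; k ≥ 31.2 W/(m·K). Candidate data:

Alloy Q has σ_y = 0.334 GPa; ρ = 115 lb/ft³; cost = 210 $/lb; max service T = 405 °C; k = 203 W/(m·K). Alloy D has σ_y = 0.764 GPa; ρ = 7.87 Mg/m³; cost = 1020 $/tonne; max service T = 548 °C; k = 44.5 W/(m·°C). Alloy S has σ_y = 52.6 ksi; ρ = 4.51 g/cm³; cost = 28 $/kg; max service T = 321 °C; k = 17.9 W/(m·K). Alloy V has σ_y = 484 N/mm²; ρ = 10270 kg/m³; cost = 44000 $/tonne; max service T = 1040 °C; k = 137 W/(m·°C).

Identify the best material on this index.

Screen on constraints: cost ≤ 250 $/kg; max service T ≥ 476 °C; k ≥ 31.2 W/(m·K). Survivors: alloy D, alloy V.
In SI units:
  alloy D: σ_y = 764.0 MPa, ρ = 7870 kg/m³
  alloy V: σ_y = 484.0 MPa, ρ = 10270 kg/m³
  alloy D: M = 3.51×10⁻³
  alloy V: M = 2.14×10⁻³
Alloy D has the largest M.

alloy D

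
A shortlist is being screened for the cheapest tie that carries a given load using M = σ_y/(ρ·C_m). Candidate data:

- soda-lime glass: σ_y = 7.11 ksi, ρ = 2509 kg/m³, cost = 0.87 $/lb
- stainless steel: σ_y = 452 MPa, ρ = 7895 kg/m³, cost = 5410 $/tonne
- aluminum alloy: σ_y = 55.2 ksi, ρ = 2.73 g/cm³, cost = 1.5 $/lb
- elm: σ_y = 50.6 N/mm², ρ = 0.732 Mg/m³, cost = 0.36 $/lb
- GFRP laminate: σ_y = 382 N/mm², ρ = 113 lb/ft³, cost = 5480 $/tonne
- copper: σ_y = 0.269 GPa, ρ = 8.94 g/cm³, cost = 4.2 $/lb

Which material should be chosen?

elm

Normalizing units and computing the index:
  soda-lime glass: σ_y = 49.02 MPa, ρ = 2509 kg/m³, cost = 1.918 $/kg
  stainless steel: σ_y = 452.0 MPa, ρ = 7895 kg/m³, cost = 5.410 $/kg
  aluminum alloy: σ_y = 380.6 MPa, ρ = 2730 kg/m³, cost = 3.307 $/kg
  elm: σ_y = 50.60 MPa, ρ = 732.0 kg/m³, cost = 0.7937 $/kg
  GFRP laminate: σ_y = 382.0 MPa, ρ = 1810 kg/m³, cost = 5.480 $/kg
  copper: σ_y = 269.0 MPa, ρ = 8940 kg/m³, cost = 9.259 $/kg
  elm: M = 87.1 kN·m per $
  aluminum alloy: M = 42.2 kN·m per $
  GFRP laminate: M = 38.5 kN·m per $
  stainless steel: M = 10.6 kN·m per $
  soda-lime glass: M = 10.2 kN·m per $
  copper: M = 3.25 kN·m per $
Highest index: elm.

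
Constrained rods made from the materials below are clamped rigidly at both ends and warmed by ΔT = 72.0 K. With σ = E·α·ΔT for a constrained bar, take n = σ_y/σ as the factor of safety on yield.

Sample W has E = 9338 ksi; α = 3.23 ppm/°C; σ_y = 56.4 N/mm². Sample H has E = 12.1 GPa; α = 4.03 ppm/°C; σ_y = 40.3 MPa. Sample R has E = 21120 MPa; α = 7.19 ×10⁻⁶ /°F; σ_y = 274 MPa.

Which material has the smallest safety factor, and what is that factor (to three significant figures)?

With everything in SI (GPa, ×10⁻⁶/K, MPa):
  sample W: E = 64.38, α = 3.23, σ_y = 56.40 → σ = 15.0 MPa, n = 3.77
  sample H: E = 12.10, α = 4.03, σ_y = 40.30 → σ = 3.51 MPa, n = 11.5
  sample R: E = 21.12, α = 12.9, σ_y = 274.0 → σ = 19.7 MPa, n = 13.9
Smallest n: sample W with n = 3.77.

sample W, n = 3.77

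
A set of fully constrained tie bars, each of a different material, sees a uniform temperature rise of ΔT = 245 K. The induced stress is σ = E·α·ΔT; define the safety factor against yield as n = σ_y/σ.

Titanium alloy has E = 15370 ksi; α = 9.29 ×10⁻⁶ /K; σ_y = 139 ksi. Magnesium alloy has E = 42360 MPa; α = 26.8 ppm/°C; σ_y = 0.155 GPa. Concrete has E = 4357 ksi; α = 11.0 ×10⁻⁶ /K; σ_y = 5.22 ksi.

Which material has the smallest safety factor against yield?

concrete

In consistent units (E in GPa, α in ×10⁻⁶/K, σ_y in MPa):
  titanium alloy: E = 106.0, α = 9.29, σ_y = 958.4 → σ = 241 MPa, n = 3.97
  magnesium alloy: E = 42.36, α = 26.8, σ_y = 155.0 → σ = 278 MPa, n = 0.557
  concrete: E = 30.04, α = 11.0, σ_y = 35.99 → σ = 81.0 MPa, n = 0.445
Concrete has the lowest safety factor, n = 0.445.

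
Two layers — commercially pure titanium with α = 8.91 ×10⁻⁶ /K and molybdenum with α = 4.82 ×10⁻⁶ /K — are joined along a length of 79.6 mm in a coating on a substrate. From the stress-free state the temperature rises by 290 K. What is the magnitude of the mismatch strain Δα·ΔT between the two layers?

Δα = |8.91 − 4.82|×10⁻⁶/K = 4.09×10⁻⁶/K.
Mismatch strain = Δα·ΔT = 4.09×10⁻⁶ × 290.0 = 1.19×10⁻³.

1.19×10⁻³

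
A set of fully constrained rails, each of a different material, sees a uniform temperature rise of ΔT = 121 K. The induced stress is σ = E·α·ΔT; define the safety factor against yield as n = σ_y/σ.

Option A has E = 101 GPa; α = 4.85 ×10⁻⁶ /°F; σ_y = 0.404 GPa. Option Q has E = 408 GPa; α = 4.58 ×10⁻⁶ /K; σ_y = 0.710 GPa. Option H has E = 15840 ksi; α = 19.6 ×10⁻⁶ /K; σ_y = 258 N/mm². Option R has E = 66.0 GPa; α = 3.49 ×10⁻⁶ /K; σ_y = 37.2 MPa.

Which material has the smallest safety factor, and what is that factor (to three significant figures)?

In consistent units (E in GPa, α in ×10⁻⁶/K, σ_y in MPa):
  option A: E = 101.0, α = 8.73, σ_y = 404.0 → σ = 107 MPa, n = 3.79
  option Q: E = 408.0, α = 4.58, σ_y = 710.0 → σ = 226 MPa, n = 3.14
  option H: E = 109.2, α = 19.6, σ_y = 258.0 → σ = 259 MPa, n = 0.996
  option R: E = 66.00, α = 3.49, σ_y = 37.20 → σ = 27.9 MPa, n = 1.33
Smallest n: option H with n = 0.996.

option H, n = 0.996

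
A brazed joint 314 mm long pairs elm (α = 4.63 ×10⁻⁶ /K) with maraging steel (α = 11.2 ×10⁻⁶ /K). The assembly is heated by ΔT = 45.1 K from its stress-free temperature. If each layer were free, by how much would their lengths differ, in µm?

Δα = |4.63 − 11.2|×10⁻⁶/K = 6.57×10⁻⁶/K.
ΔL_mismatch = Δα·L·ΔT = 6.57×10⁻⁶ × 314.0 mm × 45.1 K = 93.0 µm.

93.0 µm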